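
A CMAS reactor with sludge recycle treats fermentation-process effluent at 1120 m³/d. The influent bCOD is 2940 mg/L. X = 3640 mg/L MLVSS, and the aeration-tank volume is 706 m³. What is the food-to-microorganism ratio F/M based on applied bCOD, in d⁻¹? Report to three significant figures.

F/M ≈ 1.28 d⁻¹

F/M = Q·S₀ / (V·X) = 1120 × 2940 / (706.0 × 3640) = 1.281 g bCOD·(g VSS·d)⁻¹.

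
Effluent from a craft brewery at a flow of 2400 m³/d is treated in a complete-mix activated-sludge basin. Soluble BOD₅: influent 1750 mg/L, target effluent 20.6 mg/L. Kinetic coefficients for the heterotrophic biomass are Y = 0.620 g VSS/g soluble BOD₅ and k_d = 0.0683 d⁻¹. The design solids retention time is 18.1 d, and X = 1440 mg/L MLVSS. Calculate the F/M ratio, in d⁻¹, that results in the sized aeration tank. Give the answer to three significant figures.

F/M ≈ 0.202 d⁻¹

From the SRT design equation V = Y Q (S₀−S) θ_c / [X (1 + k_d θ_c)] = 0.620 × 2400 × (1750 − 20.6) × 18.1 / [1440 × (1 + 0.0683 × 18.1)] = 4.66×10^7 / 3220 = 14464 m³.
Food-to-microorganism ratio F/M = Q S₀ / (V X) = 2400 × 1750 / (14464 × 1440) = 0.2016 d⁻¹.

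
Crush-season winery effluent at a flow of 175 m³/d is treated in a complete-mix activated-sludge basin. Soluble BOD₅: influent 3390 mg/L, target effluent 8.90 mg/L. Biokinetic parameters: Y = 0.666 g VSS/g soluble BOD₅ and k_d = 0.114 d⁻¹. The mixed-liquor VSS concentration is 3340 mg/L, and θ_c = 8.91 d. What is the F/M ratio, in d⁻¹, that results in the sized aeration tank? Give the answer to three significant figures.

Steady-state biomass mass balance: V·X·(1 + k_d·θ_c) = Y·Q·(S₀ − S)·θ_c, so V = 0.666 × 175 × (3390 − 8.90) × 8.91 / [3340 × (1 + 0.114 × 8.91)] = 3.51×10^6 / 6733 = 521.5 m³.
F/M = applied load / biomass = Q·S₀/(V·X) = 175 × 3390 / (521.5 × 3340) = 0.3406 d⁻¹.

F/M ≈ 0.341 d⁻¹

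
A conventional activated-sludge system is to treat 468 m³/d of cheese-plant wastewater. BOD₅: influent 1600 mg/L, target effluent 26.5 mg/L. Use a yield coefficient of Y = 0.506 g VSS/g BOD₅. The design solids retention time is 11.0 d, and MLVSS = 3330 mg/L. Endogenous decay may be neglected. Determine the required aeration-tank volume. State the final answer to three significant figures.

V ≈ 1230 m³

Biomass mass balance (decay neglected): V·X = Y·Q·(S₀ − S)·θ_c, so V = 0.506 × 468 × (1600 − 26.5) × 11.0 / 3330 = 1231 m³.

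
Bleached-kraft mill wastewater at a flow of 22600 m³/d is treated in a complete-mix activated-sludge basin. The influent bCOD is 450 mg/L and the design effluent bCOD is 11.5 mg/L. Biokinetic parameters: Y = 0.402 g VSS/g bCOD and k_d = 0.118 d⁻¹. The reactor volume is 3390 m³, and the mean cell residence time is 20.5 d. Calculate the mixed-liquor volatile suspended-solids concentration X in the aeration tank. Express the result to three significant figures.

Solving the biomass balance for X: X = Y Q (S₀−S) θ_c / [V (1+k_d θ_c)] = 0.402 × 22600 × (450 − 11.5) × 20.5 / [3390 × (1 + 0.118 × 20.5)] = 7046 mg/L.

X ≈ 7050 mg/L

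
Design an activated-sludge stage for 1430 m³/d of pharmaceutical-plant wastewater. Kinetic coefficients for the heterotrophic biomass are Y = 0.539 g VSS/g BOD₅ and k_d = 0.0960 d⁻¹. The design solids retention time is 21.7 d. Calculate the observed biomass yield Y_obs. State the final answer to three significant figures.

Y_obs ≈ 0.175 g VSS/g BOD₅

Correct the yield for decay: Y_obs = Y/(1 + k_d θ_c) = 0.539 / (1 + 0.0960 × 21.7) = 0.539 / 3.083 = 0.1748.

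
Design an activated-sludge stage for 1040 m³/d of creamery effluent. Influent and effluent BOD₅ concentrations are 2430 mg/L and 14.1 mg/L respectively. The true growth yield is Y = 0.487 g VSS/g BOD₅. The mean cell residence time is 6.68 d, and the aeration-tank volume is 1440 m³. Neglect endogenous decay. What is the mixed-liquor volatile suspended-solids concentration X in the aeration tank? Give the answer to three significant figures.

X ≈ 5680 mg/L

From V·X = Y·Q·(S₀ − S)·θ_c (decay neglected): X = 0.487 × 1040 × (2430 − 14.1) × 6.68 / 1440 = 5676 mg/L.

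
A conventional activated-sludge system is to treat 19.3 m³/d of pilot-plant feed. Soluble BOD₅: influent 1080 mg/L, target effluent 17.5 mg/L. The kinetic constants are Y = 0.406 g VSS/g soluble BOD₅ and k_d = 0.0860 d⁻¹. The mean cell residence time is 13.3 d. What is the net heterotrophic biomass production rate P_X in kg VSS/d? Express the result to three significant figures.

P_X ≈ 3.88 kg VSS/d

Observed yield with endogenous decay: Y_obs = Y / (1 + k_d·θ_c) = 0.406 / (1 + 0.0860 × 13.3) = 0.406 / 2.144 = 0.1894 g VSS/g soluble BOD₅.
ΔS = 1080 − 17.5 = 1062 mg/L, so the substrate removal rate is 19.3 × 1062/1000 = 20.51 kg soluble BOD₅/d.
P_X = Y_obs · Q(S₀ − S) = 0.1894 × 20.51 = 3.884 kg VSS/d.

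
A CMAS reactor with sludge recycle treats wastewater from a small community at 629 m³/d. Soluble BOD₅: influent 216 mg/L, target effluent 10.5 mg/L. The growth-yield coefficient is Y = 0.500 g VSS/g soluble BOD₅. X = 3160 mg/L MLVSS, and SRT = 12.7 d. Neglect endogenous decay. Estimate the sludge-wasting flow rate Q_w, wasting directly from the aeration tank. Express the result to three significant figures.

Q_w ≈ 20.5 m³/d

V·X = Y·Q·ΔS·θ_c gives V = 0.500 × 629 × (216 − 10.5) × 12.7 / 3160 = 259.7 m³.
Wasting from the aeration tank: Q_w = V / θ_c = 259.7 / 12.7 = 20.45 m³/d.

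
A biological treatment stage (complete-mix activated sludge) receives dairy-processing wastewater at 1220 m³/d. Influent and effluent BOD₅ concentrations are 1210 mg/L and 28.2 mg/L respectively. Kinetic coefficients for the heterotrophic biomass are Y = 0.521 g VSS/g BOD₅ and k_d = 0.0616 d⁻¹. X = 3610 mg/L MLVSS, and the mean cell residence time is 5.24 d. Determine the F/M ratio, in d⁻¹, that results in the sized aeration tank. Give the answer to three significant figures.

F/M ≈ 0.496 d⁻¹

Rearranging the biomass balance for a CMAS with decay, V = Y·Q·ΔS·θ_c / [X·(1+k_d θ_c)] = 0.521 × 1220 × (1210 − 28.2) × 5.24 / [3610 × (1 + 0.0616 × 5.24)] = 3.94×10^6 / 4775 = 824.3 m³.
Food-to-microorganism ratio F/M = Q S₀ / (V X) = 1220 × 1210 / (824.3 × 3610) = 0.4961 d⁻¹.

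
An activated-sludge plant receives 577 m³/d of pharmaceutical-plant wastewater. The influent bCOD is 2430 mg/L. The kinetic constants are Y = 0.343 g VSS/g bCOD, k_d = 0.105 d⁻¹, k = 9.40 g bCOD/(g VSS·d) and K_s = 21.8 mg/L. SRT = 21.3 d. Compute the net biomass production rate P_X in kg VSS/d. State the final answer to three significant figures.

From the Monod/SRT balance for a CMAS, S = K_s·(1+k_d θ_c)/[θ_c·(Y k − k_d) − 1] = 21.8 × (1 + 0.105 × 21.3) / [21.3 × (0.343 × 9.40 − 0.105) − 1] = 70.56 / 65.44 = 1.078 mg/L.
Y_obs = Y / (1 + k_d θ_c) = 0.343 / (1 + 0.105 × 21.3) = 0.343 / 3.236 = 0.1060.
Q·(S₀ − S) = 577 × (2430 − 1.08) × 10⁻³ = 1401 kg/d removed.
Net biomass production P_X = Y_obs × Q·(S₀ − S) = 0.1060 × 1401 = 148.5 kg VSS/d.

P_X ≈ 149 kg VSS/d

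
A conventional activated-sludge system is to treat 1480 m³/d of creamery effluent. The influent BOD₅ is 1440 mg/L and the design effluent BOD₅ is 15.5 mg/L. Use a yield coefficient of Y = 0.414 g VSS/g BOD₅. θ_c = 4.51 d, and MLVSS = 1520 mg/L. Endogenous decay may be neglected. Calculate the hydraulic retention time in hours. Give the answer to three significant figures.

With k_d = 0 the design equation reduces to V = Y Q (S₀−S) θ_c / X = 0.414 × 1480 × (1440 − 15.5) × 4.51 / 1520 = 2590 m³.
HRT = V/Q = 2590 m³ / 1480 m³·d⁻¹ = 1.750 d × 24 = 42.00 h.

τ ≈ 42.0 h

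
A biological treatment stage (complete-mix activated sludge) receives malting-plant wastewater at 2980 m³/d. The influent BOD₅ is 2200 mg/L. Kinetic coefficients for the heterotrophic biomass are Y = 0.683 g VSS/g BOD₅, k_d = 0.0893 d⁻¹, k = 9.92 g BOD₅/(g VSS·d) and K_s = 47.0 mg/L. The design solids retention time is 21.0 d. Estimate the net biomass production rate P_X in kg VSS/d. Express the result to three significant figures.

P_X ≈ 1560 kg VSS/d

Effluent substrate depends only on kinetics and SRT: S = K_s(1 + k_d θ_c) / [θ_c(Yk − k_d) − 1] = 47.0 × (1 + 0.0893 × 21.0) / [21.0 × (0.683 × 9.92 − 0.0893) − 1] = 135.1 / 139.4 = 0.9694 mg/L.
Correct the yield for decay: Y_obs = Y/(1 + k_d θ_c) = 0.683 / (1 + 0.0893 × 21.0) = 0.683 / 2.875 = 0.2375.
Mass of BOD₅ removed per day: Q(S₀ − S) = 2980 × 2199 g/m³ = 6553 kg/d.
Net biomass production P_X = Y_obs × Q·(S₀ − S) = 0.2375 × 6553 = 1557 kg VSS/d.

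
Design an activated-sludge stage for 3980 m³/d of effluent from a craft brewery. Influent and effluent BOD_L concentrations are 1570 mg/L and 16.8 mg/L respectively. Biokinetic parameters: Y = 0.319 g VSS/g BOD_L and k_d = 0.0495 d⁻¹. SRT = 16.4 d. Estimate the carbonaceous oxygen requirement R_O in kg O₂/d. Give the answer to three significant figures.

R_O ≈ 4640 kg O₂/d

Correct the yield for decay: Y_obs = Y/(1 + k_d θ_c) = 0.319 / (1 + 0.0495 × 16.4) = 0.319 / 1.812 = 0.1761.
Mass of BOD_L removed per day: Q(S₀ − S) = 3980 × 1553 g/m³ = 6182 kg/d.
Biomass synthesised: P_X = Y_obs × 6182 = 1088 kg VSS/d.
R_O = Q·(S₀ − S) − 1.42·P_X = 6182 − 1.42 × 1088 = 4636 kg O₂/d.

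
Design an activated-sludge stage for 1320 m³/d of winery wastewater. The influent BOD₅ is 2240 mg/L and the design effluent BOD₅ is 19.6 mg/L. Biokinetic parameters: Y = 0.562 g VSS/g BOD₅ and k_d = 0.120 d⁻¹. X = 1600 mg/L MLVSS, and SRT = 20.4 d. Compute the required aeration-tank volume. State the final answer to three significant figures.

V ≈ 6090 m³

Steady-state biomass mass balance: V·X·(1 + k_d·θ_c) = Y·Q·(S₀ − S)·θ_c, so V = 0.562 × 1320 × (2240 − 19.6) × 20.4 / [1600 × (1 + 0.120 × 20.4)] = 3.36×10^7 / 5517 = 6091 m³.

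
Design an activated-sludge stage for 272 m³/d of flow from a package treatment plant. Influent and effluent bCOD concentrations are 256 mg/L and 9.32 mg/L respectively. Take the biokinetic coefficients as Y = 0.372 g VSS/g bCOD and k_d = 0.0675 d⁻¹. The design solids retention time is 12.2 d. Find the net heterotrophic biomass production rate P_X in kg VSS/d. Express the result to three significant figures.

Y_obs = Y / (1 + k_d θ_c) = 0.372 / (1 + 0.0675 × 12.2) = 0.372 / 1.824 = 0.2040.
Q·(S₀ − S) = 272 × (256 − 9.32) × 10⁻³ = 67.10 kg/d removed.
Biomass produced: P_X = Y_obs·Q·ΔS = 0.2040 × 67.10 ≈ 13.69 kg VSS/d.

P_X ≈ 13.7 kg VSS/d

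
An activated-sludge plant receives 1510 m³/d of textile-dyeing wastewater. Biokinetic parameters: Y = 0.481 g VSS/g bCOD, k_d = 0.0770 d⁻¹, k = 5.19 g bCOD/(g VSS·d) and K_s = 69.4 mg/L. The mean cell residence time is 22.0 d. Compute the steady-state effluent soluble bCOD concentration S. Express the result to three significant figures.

From the Monod/SRT balance for a CMAS, S = K_s·(1+k_d θ_c)/[θ_c·(Y k − k_d) − 1] = 69.4 × (1 + 0.0770 × 22.0) / [22.0 × (0.481 × 5.19 − 0.0770) − 1] = 187.0 / 52.23 = 3.580 mg/L.

S ≈ 3.58 mg/L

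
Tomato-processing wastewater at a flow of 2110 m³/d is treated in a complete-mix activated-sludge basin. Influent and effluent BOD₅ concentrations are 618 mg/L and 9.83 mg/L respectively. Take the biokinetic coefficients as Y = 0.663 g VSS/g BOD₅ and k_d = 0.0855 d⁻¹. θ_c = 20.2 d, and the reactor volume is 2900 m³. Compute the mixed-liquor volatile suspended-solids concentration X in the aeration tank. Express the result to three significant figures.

From V·X·(1 + k_d·θ_c) = Y·Q·(S₀ − S)·θ_c: X = 0.663 × 2110 × (618 − 9.83) × 20.2 / [2900 × (1 + 0.0855 × 20.2)] = 2173 mg/L.

X ≈ 2170 mg/L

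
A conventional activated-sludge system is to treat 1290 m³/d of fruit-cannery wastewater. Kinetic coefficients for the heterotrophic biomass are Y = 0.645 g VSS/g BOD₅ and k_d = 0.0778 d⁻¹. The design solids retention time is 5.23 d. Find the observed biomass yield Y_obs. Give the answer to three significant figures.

Y_obs ≈ 0.458 g VSS/g BOD₅

The observed yield is Y_obs = Y/(1 + k_d·θ_c) = 0.645 / (1 + 0.0778 × 5.23) = 0.645 / 1.407 = 0.4585 g VSS per g BOD₅ removed.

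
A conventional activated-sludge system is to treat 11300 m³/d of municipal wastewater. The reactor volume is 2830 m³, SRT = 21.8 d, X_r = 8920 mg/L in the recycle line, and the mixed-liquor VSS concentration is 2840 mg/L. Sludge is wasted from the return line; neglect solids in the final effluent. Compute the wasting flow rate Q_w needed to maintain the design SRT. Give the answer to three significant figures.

Q_w = (V·X)/(θ_c X_r) = 2830 × 2840 / (21.8 × 8920) = 41.33 m³/d.

Q_w ≈ 41.3 m³/d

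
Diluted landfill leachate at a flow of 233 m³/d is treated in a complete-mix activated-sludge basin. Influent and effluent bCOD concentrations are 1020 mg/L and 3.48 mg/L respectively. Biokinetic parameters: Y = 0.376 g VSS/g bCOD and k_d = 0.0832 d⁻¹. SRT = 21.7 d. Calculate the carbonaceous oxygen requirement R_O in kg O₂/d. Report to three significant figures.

R_O ≈ 192 kg O₂/d

Y_obs = Y / (1 + k_d θ_c) = 0.376 / (1 + 0.0832 × 21.7) = 0.376 / 2.805 = 0.1340.
ΔS = 1020 − 3.48 = 1017 mg/L, so the substrate removal rate is 233 × 1017/1000 = 236.8 kg bCOD/d.
Net sludge production P_X = 0.1340 × 236.8 = 31.74 kg VSS/d.
R_O = Q·(S₀ − S) − 1.42·P_X = 236.8 − 1.42 × 31.74 = 191.8 kg O₂/d.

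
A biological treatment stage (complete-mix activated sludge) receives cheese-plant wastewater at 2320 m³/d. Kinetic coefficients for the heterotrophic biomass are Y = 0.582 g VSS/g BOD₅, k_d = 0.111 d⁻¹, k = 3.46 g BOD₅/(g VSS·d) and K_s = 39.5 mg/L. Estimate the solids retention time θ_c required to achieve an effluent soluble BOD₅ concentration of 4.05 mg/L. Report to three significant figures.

θ_c ≈ 13.1 d

At the target effluent, Y k S/(K_s+S) = 0.582×3.46×4.05/43.55 = 0.1873 d⁻¹.
Then 1/θ_c = μ − k_d = 0.1873 − 0.111 = 0.07627 d⁻¹, giving θ_c = 13.11 d.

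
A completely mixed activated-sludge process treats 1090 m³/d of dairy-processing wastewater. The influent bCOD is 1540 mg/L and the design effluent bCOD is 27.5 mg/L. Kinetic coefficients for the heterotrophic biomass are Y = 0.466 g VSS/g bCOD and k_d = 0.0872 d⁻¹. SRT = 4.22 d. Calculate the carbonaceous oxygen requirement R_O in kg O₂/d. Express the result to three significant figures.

R_O ≈ 851 kg O₂/d

The observed yield is Y_obs = Y/(1 + k_d·θ_c) = 0.466 / (1 + 0.0872 × 4.22) = 0.466 / 1.368 = 0.3406 g VSS per g bCOD removed.
Mass of bCOD removed per day: Q(S₀ − S) = 1090 × 1512 g/m³ = 1649 kg/d.
Biomass synthesised: P_X = Y_obs × 1649 = 561.6 kg VSS/d.
R_O = Q·(S₀ − S) − 1.42·P_X = 1649 − 1.42 × 561.6 = 851.2 kg O₂/d.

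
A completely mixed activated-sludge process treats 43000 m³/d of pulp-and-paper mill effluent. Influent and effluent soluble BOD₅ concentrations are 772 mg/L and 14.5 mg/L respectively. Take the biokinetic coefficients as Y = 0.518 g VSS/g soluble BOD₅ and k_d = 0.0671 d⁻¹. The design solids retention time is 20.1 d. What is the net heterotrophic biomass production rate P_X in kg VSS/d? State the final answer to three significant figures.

Correct the yield for decay: Y_obs = Y/(1 + k_d θ_c) = 0.518 / (1 + 0.0671 × 20.1) = 0.518 / 2.349 = 0.2205.
ΔS = 772 − 14.5 = 757.5 mg/L, so the substrate removal rate is 43000 × 757.5/1000 = 32572 kg soluble BOD₅/d.
So the net sludge growth is P_X = 0.2205 × 32572 = 7184 kg VSS/d.

P_X ≈ 7180 kg VSS/d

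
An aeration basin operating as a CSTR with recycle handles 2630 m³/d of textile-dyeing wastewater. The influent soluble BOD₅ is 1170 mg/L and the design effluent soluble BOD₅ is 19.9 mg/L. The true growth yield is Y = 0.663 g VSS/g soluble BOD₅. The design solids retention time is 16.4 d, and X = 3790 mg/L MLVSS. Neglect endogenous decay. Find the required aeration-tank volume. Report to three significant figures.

V ≈ 8680 m³

With k_d = 0 the design equation reduces to V = Y Q (S₀−S) θ_c / X = 0.663 × 2630 × (1170 − 19.9) × 16.4 / 3790 = 8678 m³.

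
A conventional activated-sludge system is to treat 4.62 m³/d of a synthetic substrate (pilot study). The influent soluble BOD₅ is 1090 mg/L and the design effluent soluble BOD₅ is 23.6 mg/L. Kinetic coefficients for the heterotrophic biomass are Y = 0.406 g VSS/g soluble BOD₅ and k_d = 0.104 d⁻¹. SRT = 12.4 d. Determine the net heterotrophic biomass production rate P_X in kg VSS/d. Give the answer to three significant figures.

P_X ≈ 0.874 kg VSS/d

The observed yield is Y_obs = Y/(1 + k_d·θ_c) = 0.406 / (1 + 0.104 × 12.4) = 0.406 / 2.290 = 0.1773 g VSS per g soluble BOD₅ removed.
ΔS = 1090 − 23.6 = 1066 mg/L, so the substrate removal rate is 4.62 × 1066/1000 = 4.927 kg soluble BOD₅/d.
Net biomass production P_X = Y_obs × Q·(S₀ − S) = 0.1773 × 4.927 = 0.8736 kg VSS/d.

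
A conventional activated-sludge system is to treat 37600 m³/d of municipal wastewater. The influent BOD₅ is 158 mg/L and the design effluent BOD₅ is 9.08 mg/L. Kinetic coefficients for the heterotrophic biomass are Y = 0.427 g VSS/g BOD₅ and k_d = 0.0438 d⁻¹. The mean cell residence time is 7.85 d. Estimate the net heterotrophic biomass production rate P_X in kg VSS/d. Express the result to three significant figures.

Observed yield with endogenous decay: Y_obs = Y / (1 + k_d·θ_c) = 0.427 / (1 + 0.0438 × 7.85) = 0.427 / 1.344 = 0.3177 g VSS/g BOD₅.
ΔS = 158 − 9.08 = 148.9 mg/L, so the substrate removal rate is 37600 × 148.9/1000 = 5599 kg BOD₅/d.
Biomass produced: P_X = Y_obs·Q·ΔS = 0.3177 × 5599 ≈ 1779 kg VSS/d.

P_X ≈ 1780 kg VSS/d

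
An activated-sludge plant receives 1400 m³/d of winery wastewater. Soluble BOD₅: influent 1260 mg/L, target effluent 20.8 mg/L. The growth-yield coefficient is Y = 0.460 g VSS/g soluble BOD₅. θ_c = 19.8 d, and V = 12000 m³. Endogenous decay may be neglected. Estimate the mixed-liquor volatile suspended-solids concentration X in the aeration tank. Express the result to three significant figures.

Without decay, X = Y Q (S₀−S) θ_c / V = 0.460 × 1400 × (1260 − 20.8) × 19.8 / 12000 = 1317 mg/L.

X ≈ 1320 mg/L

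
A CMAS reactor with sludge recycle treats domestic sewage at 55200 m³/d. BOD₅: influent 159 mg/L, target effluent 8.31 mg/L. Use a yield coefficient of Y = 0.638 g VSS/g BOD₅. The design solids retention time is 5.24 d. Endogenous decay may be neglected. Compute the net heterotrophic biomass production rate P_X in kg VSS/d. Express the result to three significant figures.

With endogenous decay neglected, the observed yield equals the true yield: Y_obs = Y = 0.638 g VSS/g BOD₅.
Mass of BOD₅ removed per day: Q(S₀ − S) = 55200 × 150.7 g/m³ = 8318 kg/d.
So the net sludge growth is P_X = 0.6380 × 8318 = 5307 kg VSS/d.

P_X ≈ 5310 kg VSS/d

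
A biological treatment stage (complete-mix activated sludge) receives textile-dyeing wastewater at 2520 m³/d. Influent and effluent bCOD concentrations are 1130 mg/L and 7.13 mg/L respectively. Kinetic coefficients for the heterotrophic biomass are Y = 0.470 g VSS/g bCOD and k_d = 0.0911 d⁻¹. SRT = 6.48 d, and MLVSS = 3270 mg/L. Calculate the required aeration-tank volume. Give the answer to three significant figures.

From the SRT design equation V = Y Q (S₀−S) θ_c / [X (1 + k_d θ_c)] = 0.470 × 2520 × (1130 − 7.13) × 6.48 / [3270 × (1 + 0.0911 × 6.48)] = 8.62×10^6 / 5200 = 1657 m³.

V ≈ 1660 m³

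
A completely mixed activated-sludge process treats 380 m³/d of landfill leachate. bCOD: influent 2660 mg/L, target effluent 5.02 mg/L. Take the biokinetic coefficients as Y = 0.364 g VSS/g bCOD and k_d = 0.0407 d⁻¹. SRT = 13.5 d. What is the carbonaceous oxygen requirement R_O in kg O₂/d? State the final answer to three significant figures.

Observed yield with endogenous decay: Y_obs = Y / (1 + k_d·θ_c) = 0.364 / (1 + 0.0407 × 13.5) = 0.364 / 1.549 = 0.2349 g VSS/g bCOD.
Mass of bCOD removed per day: Q(S₀ − S) = 380 × 2655 g/m³ = 1009 kg/d.
Biomass synthesised: P_X = Y_obs × 1009 = 237.0 kg VSS/d.
R_O = Q·(S₀ − S) − 1.42·P_X = 1009 − 1.42 × 237.0 = 672.3 kg O₂/d.

R_O ≈ 672 kg O₂/d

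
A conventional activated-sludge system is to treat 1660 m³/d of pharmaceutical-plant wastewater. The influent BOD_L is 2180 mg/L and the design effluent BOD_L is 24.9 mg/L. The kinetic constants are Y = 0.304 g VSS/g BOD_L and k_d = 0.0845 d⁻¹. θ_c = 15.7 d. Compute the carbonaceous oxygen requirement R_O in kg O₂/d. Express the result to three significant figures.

Observed yield with endogenous decay: Y_obs = Y / (1 + k_d·θ_c) = 0.304 / (1 + 0.0845 × 15.7) = 0.304 / 2.327 = 0.1307 g VSS/g BOD_L.
Substrate removed = Q·(S₀ − S) = 1660 m³/d × (2180 − 24.9) g/m³ = 3.58×10^6 g/d = 3577 kg/d.
Net sludge production P_X = 0.1307 × 3577 = 467.4 kg VSS/d.
R_O = Q·(S₀ − S) − 1.42·P_X = 3577 − 1.42 × 467.4 = 2914 kg O₂/d.

R_O ≈ 2910 kg O₂/d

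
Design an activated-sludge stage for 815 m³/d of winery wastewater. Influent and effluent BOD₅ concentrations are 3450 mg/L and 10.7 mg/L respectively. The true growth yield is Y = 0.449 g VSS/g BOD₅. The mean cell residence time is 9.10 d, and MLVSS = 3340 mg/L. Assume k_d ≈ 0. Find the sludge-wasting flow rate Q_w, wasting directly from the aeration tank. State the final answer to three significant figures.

Q_w ≈ 377 m³/d

Biomass mass balance (decay neglected): V·X = Y·Q·(S₀ − S)·θ_c, so V = 0.449 × 815 × (3450 − 10.7) × 9.10 / 3340 = 3429 m³.
With mixed-liquor wasting, θ_c = V/Q_w, so Q_w = V/θ_c = 3429/9.10 = 376.8 m³/d.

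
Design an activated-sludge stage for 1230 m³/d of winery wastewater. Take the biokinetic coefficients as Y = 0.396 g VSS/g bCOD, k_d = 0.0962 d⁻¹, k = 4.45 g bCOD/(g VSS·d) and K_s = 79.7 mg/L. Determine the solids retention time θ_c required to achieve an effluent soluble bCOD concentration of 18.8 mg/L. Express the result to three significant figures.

Specific growth rate at S = 18.8 mg/L: μ = YkS/(K_s+S) = 0.396·4.45·18.8/(79.7+18.8) = 0.3363 d⁻¹.
1/θ_c = 0.3363 − 0.0962 = 0.2401 d⁻¹, so θ_c = 4.164 d.

θ_c ≈ 4.16 d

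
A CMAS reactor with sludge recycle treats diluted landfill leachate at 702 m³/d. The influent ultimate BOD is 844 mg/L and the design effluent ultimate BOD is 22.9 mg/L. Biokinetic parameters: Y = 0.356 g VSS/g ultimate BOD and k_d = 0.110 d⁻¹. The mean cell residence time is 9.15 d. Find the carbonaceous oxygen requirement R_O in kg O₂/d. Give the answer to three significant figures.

R_O ≈ 431 kg O₂/d

Correct the yield for decay: Y_obs = Y/(1 + k_d θ_c) = 0.356 / (1 + 0.110 × 9.15) = 0.356 / 2.006 = 0.1774.
ΔS = 844 − 22.9 = 821.1 mg/L, so the substrate removal rate is 702 × 821.1/1000 = 576.4 kg ultimate BOD/d.
Net sludge production P_X = 0.1774 × 576.4 = 102.3 kg VSS/d.
Carbonaceous O₂ demand = substrate oxidised − cell-mass equivalent = 576.4 − 1.42 × 102.3 = 431.2 kg O₂/d.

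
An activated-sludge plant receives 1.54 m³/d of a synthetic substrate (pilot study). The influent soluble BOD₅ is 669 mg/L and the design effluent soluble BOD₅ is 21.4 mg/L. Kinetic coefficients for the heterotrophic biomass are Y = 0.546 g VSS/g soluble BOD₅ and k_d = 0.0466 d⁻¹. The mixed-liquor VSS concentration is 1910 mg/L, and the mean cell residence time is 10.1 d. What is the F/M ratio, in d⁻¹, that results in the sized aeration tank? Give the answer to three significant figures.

Rearranging the biomass balance for a CMAS with decay, V = Y·Q·ΔS·θ_c / [X·(1+k_d θ_c)] = 0.546 × 1.54 × (669 − 21.4) × 10.1 / [1910 × (1 + 0.0466 × 10.1)] = 5.5×10^3 / 2809 = 1.958 m³.
Food-to-microorganism ratio F/M = Q S₀ / (V X) = 1.54 × 669 / (1.958 × 1910) = 0.2755 d⁻¹.

F/M ≈ 0.275 d⁻¹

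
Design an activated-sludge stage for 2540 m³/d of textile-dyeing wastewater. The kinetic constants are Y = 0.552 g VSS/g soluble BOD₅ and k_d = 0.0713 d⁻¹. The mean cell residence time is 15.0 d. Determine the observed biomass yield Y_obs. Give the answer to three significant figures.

Y_obs ≈ 0.267 g VSS/g soluble BOD₅

Y_obs = Y / (1 + k_d θ_c) = 0.552 / (1 + 0.0713 × 15.0) = 0.552 / 2.070 = 0.2667.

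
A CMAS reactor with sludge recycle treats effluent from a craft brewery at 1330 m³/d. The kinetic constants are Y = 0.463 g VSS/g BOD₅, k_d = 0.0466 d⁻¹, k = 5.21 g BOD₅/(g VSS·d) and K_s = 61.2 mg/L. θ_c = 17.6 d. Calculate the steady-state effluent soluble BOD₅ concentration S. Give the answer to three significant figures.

From the Monod/SRT balance for a CMAS, S = K_s·(1+k_d θ_c)/[θ_c·(Y k − k_d) − 1] = 61.2 × (1 + 0.0466 × 17.6) / [17.6 × (0.463 × 5.21 − 0.0466) − 1] = 111.4 / 40.64 = 2.741 mg/L.

S ≈ 2.74 mg/L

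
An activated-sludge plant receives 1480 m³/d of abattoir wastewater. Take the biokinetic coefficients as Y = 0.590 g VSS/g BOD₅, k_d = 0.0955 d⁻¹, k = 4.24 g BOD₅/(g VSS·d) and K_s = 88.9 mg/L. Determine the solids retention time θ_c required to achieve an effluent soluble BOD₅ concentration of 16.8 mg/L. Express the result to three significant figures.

At the target effluent, Y k S/(K_s+S) = 0.590×4.24×16.8/105.7 = 0.3976 d⁻¹.
θ_c = 1/(μ − k_d) = 1/(0.3976 − 0.0955) = 1/0.3021 = 3.310 d.

θ_c ≈ 3.31 d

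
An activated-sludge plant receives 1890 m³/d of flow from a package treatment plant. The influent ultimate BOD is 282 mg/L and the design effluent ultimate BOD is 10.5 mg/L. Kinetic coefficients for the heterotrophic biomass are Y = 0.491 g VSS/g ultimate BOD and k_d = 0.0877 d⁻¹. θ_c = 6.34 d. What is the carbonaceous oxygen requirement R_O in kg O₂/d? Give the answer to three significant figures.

R_O ≈ 283 kg O₂/d

The observed yield is Y_obs = Y/(1 + k_d·θ_c) = 0.491 / (1 + 0.0877 × 6.34) = 0.491 / 1.556 = 0.3155 g VSS per g ultimate BOD removed.
ΔS = 282 − 10.5 = 271.5 mg/L, so the substrate removal rate is 1890 × 271.5/1000 = 513.1 kg ultimate BOD/d.
P_X = Y_obs·Q·(S₀ − S) = 0.3155 × 513.1 = 161.9 kg VSS/d.
Carbonaceous O₂ demand = substrate oxidised − cell-mass equivalent = 513.1 − 1.42 × 161.9 = 283.2 kg O₂/d.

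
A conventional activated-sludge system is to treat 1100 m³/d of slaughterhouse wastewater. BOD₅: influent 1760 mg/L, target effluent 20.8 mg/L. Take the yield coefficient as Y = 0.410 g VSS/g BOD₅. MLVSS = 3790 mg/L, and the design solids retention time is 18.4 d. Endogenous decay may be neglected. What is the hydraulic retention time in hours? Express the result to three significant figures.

With k_d = 0 the design equation reduces to V = Y Q (S₀−S) θ_c / X = 0.410 × 1100 × (1760 − 20.8) × 18.4 / 3790 = 3808 m³.
τ = V/Q = 3808/1100 = 3.462 d, or 83.09 h.

τ ≈ 83.1 h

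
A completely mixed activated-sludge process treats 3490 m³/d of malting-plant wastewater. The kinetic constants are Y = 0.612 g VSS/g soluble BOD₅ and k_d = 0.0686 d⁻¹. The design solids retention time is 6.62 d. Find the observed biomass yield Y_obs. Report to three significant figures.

Y_obs = Y / (1 + k_d θ_c) = 0.612 / (1 + 0.0686 × 6.62) = 0.612 / 1.454 = 0.4209.

Y_obs ≈ 0.421 g VSS/g soluble BOD₅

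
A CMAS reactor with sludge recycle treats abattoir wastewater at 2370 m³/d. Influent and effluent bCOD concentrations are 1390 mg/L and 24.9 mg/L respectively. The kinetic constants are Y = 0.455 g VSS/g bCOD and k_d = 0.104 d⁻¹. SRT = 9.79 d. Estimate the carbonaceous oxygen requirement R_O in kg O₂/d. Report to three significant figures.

R_O ≈ 2200 kg O₂/d

Correct the yield for decay: Y_obs = Y/(1 + k_d θ_c) = 0.455 / (1 + 0.104 × 9.79) = 0.455 / 2.018 = 0.2255.
Q·(S₀ − S) = 2370 × (1390 − 24.9) × 10⁻³ = 3235 kg/d removed.
P_X = Y_obs·Q·(S₀ − S) = 0.2255 × 3235 = 729.4 kg VSS/d.
R_O = Q·(S₀ − S) − 1.42·P_X = 3235 − 1.42 × 729.4 = 2200 kg O₂/d.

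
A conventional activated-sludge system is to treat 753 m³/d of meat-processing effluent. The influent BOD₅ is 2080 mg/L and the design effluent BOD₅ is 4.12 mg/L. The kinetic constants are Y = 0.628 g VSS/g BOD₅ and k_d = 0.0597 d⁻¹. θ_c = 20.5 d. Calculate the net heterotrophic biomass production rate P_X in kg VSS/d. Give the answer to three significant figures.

Correct the yield for decay: Y_obs = Y/(1 + k_d θ_c) = 0.628 / (1 + 0.0597 × 20.5) = 0.628 / 2.224 = 0.2824.
Substrate removed = Q·(S₀ − S) = 753 m³/d × (2080 − 4.12) g/m³ = 1.56×10^6 g/d = 1563 kg/d.
Biomass produced: P_X = Y_obs·Q·ΔS = 0.2824 × 1563 ≈ 441.4 kg VSS/d.

P_X ≈ 441 kg VSS/d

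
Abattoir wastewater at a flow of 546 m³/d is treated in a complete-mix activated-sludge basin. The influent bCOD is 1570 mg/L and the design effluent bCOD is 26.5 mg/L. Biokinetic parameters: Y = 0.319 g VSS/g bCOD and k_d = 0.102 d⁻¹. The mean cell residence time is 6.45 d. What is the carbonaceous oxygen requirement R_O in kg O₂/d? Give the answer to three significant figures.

Observed yield with endogenous decay: Y_obs = Y / (1 + k_d·θ_c) = 0.319 / (1 + 0.102 × 6.45) = 0.319 / 1.658 = 0.1924 g VSS/g bCOD.
Mass of bCOD removed per day: Q(S₀ − S) = 546 × 1544 g/m³ = 842.8 kg/d.
P_X = Y_obs·Q·(S₀ − S) = 0.1924 × 842.8 = 162.2 kg VSS/d.
R_O = Q·(S₀ − S) − 1.42·P_X = 842.8 − 1.42 × 162.2 = 612.5 kg O₂/d.

R_O ≈ 612 kg O₂/d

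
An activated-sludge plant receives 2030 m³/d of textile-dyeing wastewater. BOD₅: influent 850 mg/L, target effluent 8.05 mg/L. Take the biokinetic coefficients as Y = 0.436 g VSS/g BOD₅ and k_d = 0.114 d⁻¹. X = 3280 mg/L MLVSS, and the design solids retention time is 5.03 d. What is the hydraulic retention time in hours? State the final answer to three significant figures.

τ ≈ 8.59 h

Steady-state biomass mass balance: V·X·(1 + k_d·θ_c) = Y·Q·(S₀ − S)·θ_c, so V = 0.436 × 2030 × (850 − 8.05) × 5.03 / [3280 × (1 + 0.114 × 5.03)] = 3.75×10^6 / 5161 = 726.3 m³.
Hydraulic retention time τ = V/Q = 726.3 / 2030 = 0.3578 d = 8.587 h.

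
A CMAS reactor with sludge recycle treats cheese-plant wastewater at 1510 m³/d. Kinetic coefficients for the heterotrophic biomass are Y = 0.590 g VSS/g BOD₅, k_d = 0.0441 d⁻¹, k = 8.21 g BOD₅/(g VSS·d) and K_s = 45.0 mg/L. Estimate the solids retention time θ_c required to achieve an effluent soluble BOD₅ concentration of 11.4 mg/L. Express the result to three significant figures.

θ_c ≈ 1.07 d

At the target effluent, Y k S/(K_s+S) = 0.590×8.21×11.4/56.40 = 0.9791 d⁻¹.
Then 1/θ_c = μ − k_d = 0.9791 − 0.0441 = 0.9350 d⁻¹, giving θ_c = 1.070 d.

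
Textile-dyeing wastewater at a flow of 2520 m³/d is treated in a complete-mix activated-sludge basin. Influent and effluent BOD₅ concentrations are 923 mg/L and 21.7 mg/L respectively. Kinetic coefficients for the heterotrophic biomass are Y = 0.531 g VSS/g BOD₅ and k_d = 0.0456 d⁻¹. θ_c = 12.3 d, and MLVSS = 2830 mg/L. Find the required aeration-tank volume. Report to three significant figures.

V ≈ 3360 m³

From the SRT design equation V = Y Q (S₀−S) θ_c / [X (1 + k_d θ_c)] = 0.531 × 2520 × (923 − 21.7) × 12.3 / [2830 × (1 + 0.0456 × 12.3)] = 1.48×10^7 / 4417 = 3358 m³.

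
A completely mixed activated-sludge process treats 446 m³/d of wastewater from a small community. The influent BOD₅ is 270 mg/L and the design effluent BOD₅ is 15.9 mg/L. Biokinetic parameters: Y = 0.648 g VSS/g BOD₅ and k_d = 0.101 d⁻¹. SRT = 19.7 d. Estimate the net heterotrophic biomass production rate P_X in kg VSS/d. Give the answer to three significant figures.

P_X ≈ 24.6 kg VSS/d

Y_obs = Y / (1 + k_d θ_c) = 0.648 / (1 + 0.101 × 19.7) = 0.648 / 2.990 = 0.2167.
Substrate removed = Q·(S₀ − S) = 446 m³/d × (270 − 15.9) g/m³ = 1.13×10^5 g/d = 113.3 kg/d.
So the net sludge growth is P_X = 0.2167 × 113.3 = 24.56 kg VSS/d.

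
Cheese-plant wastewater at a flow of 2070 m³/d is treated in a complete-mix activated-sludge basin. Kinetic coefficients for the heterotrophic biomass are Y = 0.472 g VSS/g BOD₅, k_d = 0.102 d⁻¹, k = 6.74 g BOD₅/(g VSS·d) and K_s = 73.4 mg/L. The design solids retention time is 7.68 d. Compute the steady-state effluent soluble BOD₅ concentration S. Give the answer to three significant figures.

Effluent substrate depends only on kinetics and SRT: S = K_s(1 + k_d θ_c) / [θ_c(Yk − k_d) − 1] = 73.4 × (1 + 0.102 × 7.68) / [7.68 × (0.472 × 6.74 − 0.102) − 1] = 130.9 / 22.65 = 5.779 mg/L.

S ≈ 5.78 mg/L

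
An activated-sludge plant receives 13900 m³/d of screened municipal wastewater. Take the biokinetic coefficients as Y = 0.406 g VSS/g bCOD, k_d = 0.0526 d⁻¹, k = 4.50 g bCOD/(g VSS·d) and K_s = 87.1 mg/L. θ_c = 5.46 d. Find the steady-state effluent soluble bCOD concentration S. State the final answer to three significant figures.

S ≈ 12.9 mg/L

Effluent substrate depends only on kinetics and SRT: S = K_s(1 + k_d θ_c) / [θ_c(Yk − k_d) − 1] = 87.1 × (1 + 0.0526 × 5.46) / [5.46 × (0.406 × 4.50 − 0.0526) − 1] = 112.1 / 8.688 = 12.90 mg/L.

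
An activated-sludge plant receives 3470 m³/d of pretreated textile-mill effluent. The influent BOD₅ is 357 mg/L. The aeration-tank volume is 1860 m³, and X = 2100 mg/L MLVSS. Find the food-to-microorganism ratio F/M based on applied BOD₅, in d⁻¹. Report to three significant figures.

F/M = Q·S₀ / (V·X) = 3470 × 357 / (1860 × 2100) = 0.3172 g BOD₅·(g VSS·d)⁻¹.

F/M ≈ 0.317 d⁻¹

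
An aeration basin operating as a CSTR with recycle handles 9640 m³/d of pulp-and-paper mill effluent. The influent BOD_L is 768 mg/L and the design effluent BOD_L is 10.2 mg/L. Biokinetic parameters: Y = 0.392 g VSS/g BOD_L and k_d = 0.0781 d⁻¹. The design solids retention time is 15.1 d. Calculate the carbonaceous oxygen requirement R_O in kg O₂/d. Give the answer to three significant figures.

Observed yield with endogenous decay: Y_obs = Y / (1 + k_d·θ_c) = 0.392 / (1 + 0.0781 × 15.1) = 0.392 / 2.179 = 0.1799 g VSS/g BOD_L.
Mass of BOD_L removed per day: Q(S₀ − S) = 9640 × 757.8 g/m³ = 7305 kg/d.
P_X = Y_obs·Q·(S₀ − S) = 0.1799 × 7305 = 1314 kg VSS/d.
R_O = Q·(S₀ − S) − 1.42·P_X = 7305 − 1.42 × 1314 = 5439 kg O₂/d.

R_O ≈ 5440 kg O₂/d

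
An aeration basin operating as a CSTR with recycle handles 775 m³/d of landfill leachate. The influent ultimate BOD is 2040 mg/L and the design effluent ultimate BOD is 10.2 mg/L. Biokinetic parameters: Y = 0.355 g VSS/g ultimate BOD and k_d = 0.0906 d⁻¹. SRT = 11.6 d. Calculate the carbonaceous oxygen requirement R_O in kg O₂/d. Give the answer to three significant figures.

Observed yield with endogenous decay: Y_obs = Y / (1 + k_d·θ_c) = 0.355 / (1 + 0.0906 × 11.6) = 0.355 / 2.051 = 0.1731 g VSS/g ultimate BOD.
ΔS = 2040 − 10.2 = 2030 mg/L, so the substrate removal rate is 775 × 2030/1000 = 1573 kg ultimate BOD/d.
P_X = Y_obs·Q·(S₀ − S) = 0.1731 × 1573 = 272.3 kg VSS/d.
R_O = Q·ΔS − 1.42 P_X = 1573 − 386.6 = 1186 kg O₂/d.

R_O ≈ 1190 kg O₂/d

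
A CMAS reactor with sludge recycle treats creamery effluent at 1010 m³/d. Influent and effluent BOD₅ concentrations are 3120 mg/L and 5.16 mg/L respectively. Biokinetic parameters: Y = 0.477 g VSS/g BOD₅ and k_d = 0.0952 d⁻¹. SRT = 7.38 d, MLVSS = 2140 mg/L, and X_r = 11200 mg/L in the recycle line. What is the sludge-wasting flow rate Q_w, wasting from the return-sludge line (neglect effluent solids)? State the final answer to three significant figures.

Q_w ≈ 78.7 m³/d

Steady-state biomass mass balance: V·X·(1 + k_d·θ_c) = Y·Q·(S₀ − S)·θ_c, so V = 0.477 × 1010 × (3120 − 5.16) × 7.38 / [2140 × (1 + 0.0952 × 7.38)] = 1.11×10^7 / 3644 = 3040 m³.
Wasting from the return line (neglecting effluent solids): Q_w = V·X / (θ_c·X_r) = 3040 × 2140 / (7.38 × 11200) = 78.70 m³/d.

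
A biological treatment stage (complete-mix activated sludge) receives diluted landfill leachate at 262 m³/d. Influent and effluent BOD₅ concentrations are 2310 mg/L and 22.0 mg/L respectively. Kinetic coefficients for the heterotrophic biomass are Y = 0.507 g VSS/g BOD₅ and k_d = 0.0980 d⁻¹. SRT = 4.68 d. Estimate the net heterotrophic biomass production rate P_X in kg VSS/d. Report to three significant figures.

P_X ≈ 208 kg VSS/d

Observed yield with endogenous decay: Y_obs = Y / (1 + k_d·θ_c) = 0.507 / (1 + 0.0980 × 4.68) = 0.507 / 1.459 = 0.3476 g VSS/g BOD₅.
Mass of BOD₅ removed per day: Q(S₀ − S) = 262 × 2288 g/m³ = 599.5 kg/d.
P_X = Y_obs · Q(S₀ − S) = 0.3476 × 599.5 = 208.4 kg VSS/d.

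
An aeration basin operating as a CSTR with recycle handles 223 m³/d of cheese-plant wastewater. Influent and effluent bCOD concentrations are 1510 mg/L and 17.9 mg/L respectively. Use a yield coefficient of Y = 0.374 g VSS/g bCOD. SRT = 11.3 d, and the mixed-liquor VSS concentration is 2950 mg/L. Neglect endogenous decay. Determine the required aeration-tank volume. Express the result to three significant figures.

With k_d = 0 the design equation reduces to V = Y Q (S₀−S) θ_c / X = 0.374 × 223 × (1510 − 17.9) × 11.3 / 2950 = 476.7 m³.

V ≈ 477 m³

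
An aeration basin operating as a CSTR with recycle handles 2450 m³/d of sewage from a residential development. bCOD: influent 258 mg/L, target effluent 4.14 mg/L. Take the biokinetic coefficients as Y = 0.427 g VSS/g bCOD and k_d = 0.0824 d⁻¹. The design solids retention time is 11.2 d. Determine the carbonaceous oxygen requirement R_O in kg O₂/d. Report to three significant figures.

R_O ≈ 426 kg O₂/d

The observed yield is Y_obs = Y/(1 + k_d·θ_c) = 0.427 / (1 + 0.0824 × 11.2) = 0.427 / 1.923 = 0.2221 g VSS per g bCOD removed.
Substrate removed = Q·(S₀ − S) = 2450 m³/d × (258 − 4.14) g/m³ = 6.22×10^5 g/d = 622.0 kg/d.
P_X = Y_obs·Q·(S₀ − S) = 0.2221 × 622.0 = 138.1 kg VSS/d.
Carbonaceous O₂ demand = substrate oxidised − cell-mass equivalent = 622.0 − 1.42 × 138.1 = 425.8 kg O₂/d.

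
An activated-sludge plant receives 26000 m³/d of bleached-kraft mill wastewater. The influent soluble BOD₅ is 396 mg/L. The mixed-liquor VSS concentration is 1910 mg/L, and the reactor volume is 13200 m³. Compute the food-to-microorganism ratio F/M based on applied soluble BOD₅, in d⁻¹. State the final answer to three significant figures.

F/M ≈ 0.408 d⁻¹

F/M = Q·S₀ / (V·X) = 26000 × 396 / (13200 × 1910) = 0.4084 g soluble BOD₅·(g VSS·d)⁻¹.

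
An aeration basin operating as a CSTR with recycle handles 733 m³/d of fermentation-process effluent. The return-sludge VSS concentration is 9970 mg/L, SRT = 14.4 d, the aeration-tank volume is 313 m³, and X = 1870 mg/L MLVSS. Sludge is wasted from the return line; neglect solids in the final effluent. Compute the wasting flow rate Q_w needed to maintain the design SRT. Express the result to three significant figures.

Wasting from the return line (neglecting effluent solids): Q_w = V·X / (θ_c·X_r) = 313.0 × 1870 / (14.4 × 9970) = 4.077 m³/d.

Q_w ≈ 4.08 m³/d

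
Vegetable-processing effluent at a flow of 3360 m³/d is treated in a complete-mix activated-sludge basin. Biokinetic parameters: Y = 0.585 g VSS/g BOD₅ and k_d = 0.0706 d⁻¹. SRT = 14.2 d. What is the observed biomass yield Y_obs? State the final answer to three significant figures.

Observed yield with endogenous decay: Y_obs = Y / (1 + k_d·θ_c) = 0.585 / (1 + 0.0706 × 14.2) = 0.585 / 2.003 = 0.2921 g VSS/g BOD₅.

Y_obs ≈ 0.292 g VSS/g BOD₅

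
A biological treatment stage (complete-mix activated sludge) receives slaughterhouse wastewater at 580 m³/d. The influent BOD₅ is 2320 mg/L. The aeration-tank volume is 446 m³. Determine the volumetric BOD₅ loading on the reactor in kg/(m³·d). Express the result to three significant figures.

L_v ≈ 3.02 kg BOD₅/(m³·d)

Applied BOD₅ load per unit volume = Q·S₀/V = (580 × 2320/1000)/446.0 = 3.017 kg BOD₅·m⁻³·d⁻¹.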